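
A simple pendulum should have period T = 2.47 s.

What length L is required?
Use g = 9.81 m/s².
T = 2π√(L/g) → L = g(T/2π)² = 9.81×(2.47/2π)² = 1.516 m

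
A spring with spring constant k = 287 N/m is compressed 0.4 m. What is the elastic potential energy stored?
PE = ½kx² = ½×287×0.4² = 22.96 J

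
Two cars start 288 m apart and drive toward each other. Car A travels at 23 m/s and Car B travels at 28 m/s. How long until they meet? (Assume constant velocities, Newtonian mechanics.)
Combined speed: v_combined = 23 + 28 = 51 m/s
Time to meet: t = d/51 = 288/51 = 5.65 s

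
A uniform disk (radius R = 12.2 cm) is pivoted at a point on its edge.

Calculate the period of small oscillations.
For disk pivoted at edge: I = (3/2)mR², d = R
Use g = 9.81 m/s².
I/m = (3/2)R² = 0.02233 m²; d = R = 0.122 m
T = 2π√((3/2)R²/(gR)) = 2π√(3R/(2g)) = 0.8582 s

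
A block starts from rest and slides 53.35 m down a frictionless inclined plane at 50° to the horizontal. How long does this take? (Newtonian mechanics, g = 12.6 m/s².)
a = g sin(θ) = 12.6 × sin(50°) = 9.65 m/s²
t = √(2d/a) = √(2 × 53.35 / 9.65) = 3.32 s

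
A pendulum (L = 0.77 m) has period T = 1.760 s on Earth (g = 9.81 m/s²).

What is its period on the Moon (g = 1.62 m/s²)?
T = 2π√(L/g), so T_moon/T_earth = √(g_earth/g_moon)
T_moon = 2π√(0.77/1.62) = 4.332 s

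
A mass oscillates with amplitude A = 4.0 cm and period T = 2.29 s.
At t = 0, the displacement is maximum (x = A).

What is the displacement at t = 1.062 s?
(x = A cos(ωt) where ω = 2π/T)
ω = 2π/T = 2π/2.29 = 2.744 rad/s
x = A cos(ωt) = 4.0×cos(2.744×1.062) = -3.897 cm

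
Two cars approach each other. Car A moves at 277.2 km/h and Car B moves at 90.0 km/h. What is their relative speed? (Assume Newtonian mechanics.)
v_rel = v_A + v_B = 277.2 + 90.0 = 367.2 km/h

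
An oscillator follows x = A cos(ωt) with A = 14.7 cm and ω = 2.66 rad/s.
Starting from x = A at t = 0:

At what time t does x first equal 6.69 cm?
cos(ωt) = x/A = 6.69/14.7 = 0.4551
ωt = arccos(0.4551) = 1.098 rad
t = 1.098/2.66 = 0.4129 s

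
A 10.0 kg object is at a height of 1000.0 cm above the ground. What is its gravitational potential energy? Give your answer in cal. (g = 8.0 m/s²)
PE = mgh = 10 kg × 8.0 m/s² × 10 m = 800 J = 191.2 cal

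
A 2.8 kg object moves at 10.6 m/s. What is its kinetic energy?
KE = ½mv² = ½×2.8×10.6² = 157.304 J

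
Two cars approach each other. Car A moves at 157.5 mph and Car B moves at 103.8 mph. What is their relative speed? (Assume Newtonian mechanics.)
v_rel = v_A + v_B = 157.5 + 103.8 = 261.3 mph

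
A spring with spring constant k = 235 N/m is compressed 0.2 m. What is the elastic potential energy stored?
PE = ½kx² = ½×235×0.2² = 4.7 J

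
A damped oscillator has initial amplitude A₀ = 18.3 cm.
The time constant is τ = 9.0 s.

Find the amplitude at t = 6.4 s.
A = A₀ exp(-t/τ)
A = A₀ exp(−t/τ) = 18.3×exp(−6.4/9.0) = 8.987 cm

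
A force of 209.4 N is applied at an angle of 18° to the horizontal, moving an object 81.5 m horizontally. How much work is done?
W = Fd cosθ = 209.4×81.5×cos(18°) = 16231.0 J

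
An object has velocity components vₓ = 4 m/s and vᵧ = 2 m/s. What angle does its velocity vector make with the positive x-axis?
θ = arctan(vᵧ/vₓ) = arctan(2/4) = 26.57°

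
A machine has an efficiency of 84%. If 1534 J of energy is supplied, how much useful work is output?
W_out = η × W_in = 0.84 × 1534 = 1288.6 J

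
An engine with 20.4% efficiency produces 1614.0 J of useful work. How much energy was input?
W_in = W_out/η = 1614.0/0.204 = 7911.8 J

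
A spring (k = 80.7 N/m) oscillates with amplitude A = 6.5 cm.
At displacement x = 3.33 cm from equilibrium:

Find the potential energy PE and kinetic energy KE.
E_total = ½kA² = ½×80.7×(0.065)² = 0.1705 J
PE = ½kx² = ½×80.7×(0.0333)² = 0.04474 J
KE = E_total − PE = 0.1257 J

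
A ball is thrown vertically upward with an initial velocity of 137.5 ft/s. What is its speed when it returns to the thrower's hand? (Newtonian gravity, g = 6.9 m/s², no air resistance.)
By conservation of energy, the ball returns at the same speed = 137.5 ft/s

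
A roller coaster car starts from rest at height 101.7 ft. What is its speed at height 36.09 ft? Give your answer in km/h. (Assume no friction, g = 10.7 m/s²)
mgh₁ = ½mv₂² + mgh₂ → v₂ = √(2g(h₁−h₂)) = √(2×10.7×(31−11)) = 20.69 m/s = 74.47 km/h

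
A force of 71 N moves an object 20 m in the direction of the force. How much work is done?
W = Fd = 71×20 = 1420.0 J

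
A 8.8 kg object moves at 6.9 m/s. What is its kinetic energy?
KE = ½mv² = ½×8.8×6.9² = 209.484 J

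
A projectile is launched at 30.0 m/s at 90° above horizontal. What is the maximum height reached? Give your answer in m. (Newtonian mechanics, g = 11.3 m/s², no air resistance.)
H = v₀²sin²(θ)/(2g) = 39.82 m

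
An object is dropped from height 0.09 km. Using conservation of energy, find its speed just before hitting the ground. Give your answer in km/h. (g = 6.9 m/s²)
mgh = ½mv² → v = √(2gh) = √(2×6.9×90) = 35.24 m/s = 126.9 km/h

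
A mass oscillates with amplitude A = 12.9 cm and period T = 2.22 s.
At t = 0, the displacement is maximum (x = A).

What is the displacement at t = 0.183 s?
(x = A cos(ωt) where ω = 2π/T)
ω = 2π/T = 2π/2.22 = 2.83 rad/s
x = A cos(ωt) = 12.9×cos(2.83×0.183) = 11.21 cm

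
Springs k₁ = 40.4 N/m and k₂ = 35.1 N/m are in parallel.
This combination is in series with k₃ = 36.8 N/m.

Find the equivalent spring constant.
k₁₂ = k₁ + k₂ = 75.5 N/m (parallel)
1/k_eq = 1/k₁₂ + 1/k₃ → k_eq = 24.74 N/m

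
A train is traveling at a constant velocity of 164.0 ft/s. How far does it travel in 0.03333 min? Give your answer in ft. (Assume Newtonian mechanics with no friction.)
d = vt (with unit conversion) = 328.0 ft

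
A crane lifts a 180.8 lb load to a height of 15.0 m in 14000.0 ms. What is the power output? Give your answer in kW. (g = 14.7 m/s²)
W = mgh = 82.01×14.7×15 = 1.808e+04 J
P = W/t = 1.808e+04/14 = 1292 W = 1.292 kW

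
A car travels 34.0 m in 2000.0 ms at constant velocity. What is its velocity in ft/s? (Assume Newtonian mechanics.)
v = d/t (with unit conversion) = 55.77 ft/s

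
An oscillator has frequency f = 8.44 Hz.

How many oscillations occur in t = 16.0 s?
n = f×t = 8.44×16.0 = 135 oscillations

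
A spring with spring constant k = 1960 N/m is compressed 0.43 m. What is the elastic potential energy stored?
PE = ½kx² = ½×1960×0.43² = 181.2 J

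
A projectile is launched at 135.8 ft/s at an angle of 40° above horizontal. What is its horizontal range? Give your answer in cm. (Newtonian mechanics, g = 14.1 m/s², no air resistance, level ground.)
R = v₀² sin(2θ) / g (with unit conversion) = 11970.0 cm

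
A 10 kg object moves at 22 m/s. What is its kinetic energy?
KE = ½mv² = ½×10×22² = 2420.0 J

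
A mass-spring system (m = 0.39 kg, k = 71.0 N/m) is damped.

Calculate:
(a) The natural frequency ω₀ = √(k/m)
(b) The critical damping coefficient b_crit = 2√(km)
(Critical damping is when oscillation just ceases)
ω₀ = √(k/m) = √(71.0/0.39) = 13.49 rad/s
b_crit = 2√(km) = 2√(71.0×0.39) = 10.52 kg/s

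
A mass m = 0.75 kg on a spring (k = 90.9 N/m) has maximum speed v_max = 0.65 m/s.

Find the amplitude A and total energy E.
½mv²_max = ½kA² → A = v_max√(m/k) = 0.65×√(0.75/90.9) = 0.05904 m = 5.904 cm
E = ½mv²_max = ½×0.75×0.65² = 0.1584 J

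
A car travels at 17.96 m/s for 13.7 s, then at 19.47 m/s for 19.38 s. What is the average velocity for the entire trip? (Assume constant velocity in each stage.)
d₁ = v₁t₁ = 17.96 × 13.7 = 246.052 m
d₂ = v₂t₂ = 19.47 × 19.38 = 377.329 m
d_total = 623.38 m, t_total = 33.08 s
v_avg = d_total/t_total = 623.38/33.08 = 18.84 m/s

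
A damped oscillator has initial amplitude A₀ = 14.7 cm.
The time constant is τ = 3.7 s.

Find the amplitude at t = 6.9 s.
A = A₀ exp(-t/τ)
A = A₀ exp(−t/τ) = 14.7×exp(−6.9/3.7) = 2.277 cm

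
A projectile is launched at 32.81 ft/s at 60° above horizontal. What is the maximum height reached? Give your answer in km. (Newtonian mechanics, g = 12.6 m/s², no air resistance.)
H = v₀²sin²(θ)/(2g) (with unit conversion) = 0.002976 km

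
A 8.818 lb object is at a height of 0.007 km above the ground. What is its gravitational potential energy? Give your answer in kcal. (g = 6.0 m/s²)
PE = mgh = 4 kg × 6.0 m/s² × 7 m = 168 J = 0.04015 kcal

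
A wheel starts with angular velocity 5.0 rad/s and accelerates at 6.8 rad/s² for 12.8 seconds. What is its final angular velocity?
ω = ω₀ + αt = 5.0 + 6.8 × 12.8 = 92.04 rad/s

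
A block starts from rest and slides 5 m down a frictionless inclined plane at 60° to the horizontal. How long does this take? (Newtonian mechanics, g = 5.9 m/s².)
a = g sin(θ) = 5.9 × sin(60°) = 5.11 m/s²
t = √(2d/a) = √(2 × 5 / 5.11) = 1.4 s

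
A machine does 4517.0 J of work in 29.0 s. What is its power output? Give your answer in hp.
P = W/t = 4517 J / 29 s = 155.8 W = 0.2089 hp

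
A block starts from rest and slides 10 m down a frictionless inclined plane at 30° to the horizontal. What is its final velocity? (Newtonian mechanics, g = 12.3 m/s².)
a = g sin(θ) = 12.3 × sin(30°) = 6.15 m/s²
v = √(2ad) = √(2 × 6.15 × 10) = 11.09 m/s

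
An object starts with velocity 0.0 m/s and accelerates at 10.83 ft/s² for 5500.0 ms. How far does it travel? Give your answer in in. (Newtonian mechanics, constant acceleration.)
d = v₀t + ½at² (with unit conversion) = 1966.0 in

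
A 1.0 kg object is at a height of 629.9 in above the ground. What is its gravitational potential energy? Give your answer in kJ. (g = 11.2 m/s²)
PE = mgh = 1 kg × 11.2 m/s² × 16 m = 179.2 J = 0.1792 kJ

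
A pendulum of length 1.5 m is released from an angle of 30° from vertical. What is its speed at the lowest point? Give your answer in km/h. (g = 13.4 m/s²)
h = L(1 − cosθ) = 1.5×(1 − cos30°) = 0.201 m
v = √(2gh) = √(2×13.4×0.201) = 2.321 m/s = 8.355 km/h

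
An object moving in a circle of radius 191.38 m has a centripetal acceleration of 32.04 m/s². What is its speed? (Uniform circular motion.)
v = √(a_c × r) = √(32.04 × 191.38) = 78.31 m/s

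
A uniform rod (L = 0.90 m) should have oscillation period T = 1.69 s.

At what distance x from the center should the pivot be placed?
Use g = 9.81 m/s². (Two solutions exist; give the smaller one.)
T = 2π√((L²/12 + x²)/(gx)). Let c = T²g/(4π²) = 0.7097.
x² − cx + L²/12 = 0 → x = (c − √(c² − L²/3))/2 = 0.1131 m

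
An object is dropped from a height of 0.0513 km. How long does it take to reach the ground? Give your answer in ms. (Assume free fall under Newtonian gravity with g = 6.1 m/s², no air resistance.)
t = √(2h/g) (with unit conversion) = 4101.0 ms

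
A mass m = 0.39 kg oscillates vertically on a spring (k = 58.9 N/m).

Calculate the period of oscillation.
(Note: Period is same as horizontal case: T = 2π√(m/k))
T = 2π√(m/k) = 2π√(0.39/58.9) = 0.5113 s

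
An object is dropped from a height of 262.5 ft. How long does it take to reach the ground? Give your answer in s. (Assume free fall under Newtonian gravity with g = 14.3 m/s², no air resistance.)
t = √(2h/g) (with unit conversion) = 3.345 s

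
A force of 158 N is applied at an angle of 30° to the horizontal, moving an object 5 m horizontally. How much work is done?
W = Fd cosθ = 158×5×cos(30°) = 684.16 J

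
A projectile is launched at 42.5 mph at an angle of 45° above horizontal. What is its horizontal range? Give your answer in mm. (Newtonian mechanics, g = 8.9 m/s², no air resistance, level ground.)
R = v₀² sin(2θ) / g (with unit conversion) = 40560.0 mm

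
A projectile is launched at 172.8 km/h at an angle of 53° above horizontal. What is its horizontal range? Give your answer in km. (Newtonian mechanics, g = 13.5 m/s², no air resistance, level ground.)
R = v₀² sin(2θ) / g (with unit conversion) = 0.1641 km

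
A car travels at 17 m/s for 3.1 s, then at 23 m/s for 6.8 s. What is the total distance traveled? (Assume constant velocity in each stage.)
d₁ = v₁t₁ = 17 × 3.1 = 52.7 m
d₂ = v₂t₂ = 23 × 6.8 = 156.4 m
d_total = 52.7 + 156.4 = 209.1 m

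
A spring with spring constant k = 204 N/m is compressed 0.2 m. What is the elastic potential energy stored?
PE = ½kx² = ½×204×0.2² = 4.08 J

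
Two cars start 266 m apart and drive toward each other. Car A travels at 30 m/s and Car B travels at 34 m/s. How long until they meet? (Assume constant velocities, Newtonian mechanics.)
Combined speed: v_combined = 30 + 34 = 64 m/s
Time to meet: t = d/64 = 266/64 = 4.16 s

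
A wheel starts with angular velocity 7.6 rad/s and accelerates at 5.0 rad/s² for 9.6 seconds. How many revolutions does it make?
θ = ω₀t + ½αt² = 7.6×9.6 + ½×5.0×9.6² = 303.36 rad
Revolutions = θ/(2π) = 303.36/(2π) = 48.28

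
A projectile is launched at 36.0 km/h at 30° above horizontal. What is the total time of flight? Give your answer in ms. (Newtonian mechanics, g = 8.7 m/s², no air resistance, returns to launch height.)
T = 2v₀sin(θ)/g (with unit conversion) = 1149.0 ms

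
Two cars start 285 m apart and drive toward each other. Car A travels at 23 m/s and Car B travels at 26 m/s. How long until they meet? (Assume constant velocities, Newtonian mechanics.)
Combined speed: v_combined = 23 + 26 = 49 m/s
Time to meet: t = d/49 = 285/49 = 5.82 s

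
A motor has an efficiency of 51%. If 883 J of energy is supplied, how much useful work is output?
W_out = η × W_in = 0.51 × 883 = 450.33 J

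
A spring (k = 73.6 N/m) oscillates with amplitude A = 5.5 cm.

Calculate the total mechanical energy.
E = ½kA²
E = ½kA² = ½×73.6×(0.055)² = 0.1113 J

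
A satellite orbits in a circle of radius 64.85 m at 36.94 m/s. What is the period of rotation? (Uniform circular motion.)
T = 2πr/v = 2π×64.85/36.94 = 11.03 s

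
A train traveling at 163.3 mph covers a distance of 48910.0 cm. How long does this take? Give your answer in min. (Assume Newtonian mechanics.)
t = d/v (with unit conversion) = 0.1117 min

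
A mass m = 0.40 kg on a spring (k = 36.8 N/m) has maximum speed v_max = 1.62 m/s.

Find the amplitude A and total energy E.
½mv²_max = ½kA² → A = v_max√(m/k) = 1.62×√(0.4/36.8) = 0.1689 m = 16.89 cm
E = ½mv²_max = ½×0.4×1.62² = 0.5249 J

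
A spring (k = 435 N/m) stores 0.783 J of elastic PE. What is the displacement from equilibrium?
PE = ½kx² → x = √(2PE/k) = √(2×0.783/435) = 0.06 m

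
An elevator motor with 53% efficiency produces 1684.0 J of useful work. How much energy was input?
W_in = W_out/η = 1684.0/0.53 = 3177.4 J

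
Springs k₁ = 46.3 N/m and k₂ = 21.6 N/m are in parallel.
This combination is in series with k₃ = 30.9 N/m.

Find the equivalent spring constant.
k₁₂ = k₁ + k₂ = 67.9 N/m (parallel)
1/k_eq = 1/k₁₂ + 1/k₃ → k_eq = 21.24 N/m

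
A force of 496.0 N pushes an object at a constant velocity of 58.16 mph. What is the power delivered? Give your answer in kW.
P = Fv = 496 N × 26 m/s = 1.29e+04 W = 12.9 kW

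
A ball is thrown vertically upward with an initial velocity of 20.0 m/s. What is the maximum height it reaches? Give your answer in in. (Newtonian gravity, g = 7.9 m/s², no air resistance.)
h_max = v₀²/(2g) (with unit conversion) = 996.7 in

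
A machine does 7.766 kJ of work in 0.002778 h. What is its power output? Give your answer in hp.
P = W/t = 7766 J / 10 s = 776.5 W = 1.041 hp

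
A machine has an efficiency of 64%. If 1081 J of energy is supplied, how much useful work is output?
W_out = η × W_in = 0.64 × 1081 = 691.84 J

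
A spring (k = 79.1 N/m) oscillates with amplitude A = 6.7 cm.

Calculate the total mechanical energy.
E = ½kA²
E = ½kA² = ½×79.1×(0.067)² = 0.1775 J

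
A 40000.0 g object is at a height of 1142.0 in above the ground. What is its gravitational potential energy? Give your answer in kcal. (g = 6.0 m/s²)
PE = mgh = 40 kg × 6.0 m/s² × 29.01 m = 6962 J = 1.664 kcal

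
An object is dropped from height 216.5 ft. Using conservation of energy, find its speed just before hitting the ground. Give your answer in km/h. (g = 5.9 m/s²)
mgh = ½mv² → v = √(2gh) = √(2×5.9×65.99) = 27.9 m/s = 100.5 km/h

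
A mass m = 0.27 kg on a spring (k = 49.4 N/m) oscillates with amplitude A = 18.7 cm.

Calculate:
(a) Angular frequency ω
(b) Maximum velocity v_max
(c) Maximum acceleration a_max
ω = √(k/m) = √(49.4/0.27) = 13.53 rad/s
v_max = ωA = 13.53×0.187 = 2.529 m/s
a_max = ω²A = 13.53²×0.187 = 34.21 m/s²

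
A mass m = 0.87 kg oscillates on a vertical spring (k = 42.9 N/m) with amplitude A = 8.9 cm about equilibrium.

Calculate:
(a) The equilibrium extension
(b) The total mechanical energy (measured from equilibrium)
x_eq = mg/k = 0.87×9.81/42.9 = 0.1989 m = 19.89 cm
E = ½kA² = ½×42.9×(0.089)² = 0.1699 J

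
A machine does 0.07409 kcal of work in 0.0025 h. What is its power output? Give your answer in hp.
P = W/t = 310 J / 9 s = 34.44 W = 0.04619 hp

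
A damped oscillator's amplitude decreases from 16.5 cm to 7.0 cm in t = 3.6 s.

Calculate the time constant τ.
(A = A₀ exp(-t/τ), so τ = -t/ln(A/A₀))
A/A₀ = 7.0/16.5 = 0.4242; ln(A/A₀) = -0.8575
τ = −t/ln(A/A₀) = −3.6/-0.8575 = 4.198 s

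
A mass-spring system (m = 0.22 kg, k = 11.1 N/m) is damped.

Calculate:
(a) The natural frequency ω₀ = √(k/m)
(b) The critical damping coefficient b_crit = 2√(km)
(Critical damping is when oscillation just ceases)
ω₀ = √(k/m) = √(11.1/0.22) = 7.103 rad/s
b_crit = 2√(km) = 2√(11.1×0.22) = 3.125 kg/s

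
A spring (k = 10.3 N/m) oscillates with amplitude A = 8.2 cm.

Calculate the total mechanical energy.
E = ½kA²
E = ½kA² = ½×10.3×(0.082)² = 0.03463 J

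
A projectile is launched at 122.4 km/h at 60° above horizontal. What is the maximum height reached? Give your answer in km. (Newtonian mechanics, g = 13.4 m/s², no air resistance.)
H = v₀²sin²(θ)/(2g) (with unit conversion) = 0.03235 km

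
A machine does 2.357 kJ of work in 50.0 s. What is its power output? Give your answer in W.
P = W/t = 2357 J / 50 s = 47.14 W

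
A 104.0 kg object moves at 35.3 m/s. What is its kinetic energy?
KE = ½mv² = ½×104.0×35.3² = 64796.68 J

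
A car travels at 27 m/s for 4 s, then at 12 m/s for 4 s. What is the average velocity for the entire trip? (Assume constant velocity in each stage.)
d₁ = v₁t₁ = 27 × 4 = 108 m
d₂ = v₂t₂ = 12 × 4 = 48 m
d_total = 156 m, t_total = 8 s
v_avg = d_total/t_total = 156/8 = 19.5 m/s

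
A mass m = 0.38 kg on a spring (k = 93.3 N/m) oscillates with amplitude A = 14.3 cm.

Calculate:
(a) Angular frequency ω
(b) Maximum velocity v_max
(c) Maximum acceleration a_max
ω = √(k/m) = √(93.3/0.38) = 15.67 rad/s
v_max = ωA = 15.67×0.143 = 2.241 m/s
a_max = ω²A = 15.67²×0.143 = 35.11 m/s²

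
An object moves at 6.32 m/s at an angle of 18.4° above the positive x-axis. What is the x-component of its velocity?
vₓ = v cos(θ) = 6.32 × cos(18.4°) = 6.0 m/s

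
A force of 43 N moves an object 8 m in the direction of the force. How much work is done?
W = Fd = 43×8 = 344.0 J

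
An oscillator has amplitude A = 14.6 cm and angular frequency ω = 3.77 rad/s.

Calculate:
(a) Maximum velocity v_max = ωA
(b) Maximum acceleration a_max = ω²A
v_max = ωA = 3.77×0.146 = 0.5504 m/s
a_max = ω²A = 3.77²×0.146 = 2.075 m/s²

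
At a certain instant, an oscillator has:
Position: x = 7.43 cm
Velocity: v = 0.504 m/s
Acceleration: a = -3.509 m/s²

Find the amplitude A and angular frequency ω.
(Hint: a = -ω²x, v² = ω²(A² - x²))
a = −ω²x → ω = √(|a|/x) = √(3.509/0.0743) = 6.872 rad/s
v² = ω²(A² − x²) → A = √(x² + v²/ω²) = √(0.0743² + 0.504²/6.872²) = 0.1044 m = 10.44 cm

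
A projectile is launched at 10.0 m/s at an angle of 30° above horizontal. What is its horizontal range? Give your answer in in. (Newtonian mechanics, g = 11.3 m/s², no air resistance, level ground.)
R = v₀² sin(2θ) / g (with unit conversion) = 301.7 in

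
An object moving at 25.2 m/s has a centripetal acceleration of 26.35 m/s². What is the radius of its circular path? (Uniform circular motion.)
r = v²/a_c = 25.2²/26.35 = 24.1 m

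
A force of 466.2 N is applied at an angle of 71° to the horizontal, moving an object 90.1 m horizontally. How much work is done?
W = Fd cosθ = 466.2×90.1×cos(71°) = 13675.0 J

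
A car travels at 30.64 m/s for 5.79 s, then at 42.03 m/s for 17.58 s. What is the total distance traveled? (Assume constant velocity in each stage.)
d₁ = v₁t₁ = 30.64 × 5.79 = 177.406 m
d₂ = v₂t₂ = 42.03 × 17.58 = 738.887 m
d_total = 177.406 + 738.887 = 916.29 m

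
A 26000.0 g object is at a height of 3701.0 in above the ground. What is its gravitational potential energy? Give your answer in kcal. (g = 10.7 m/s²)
PE = mgh = 26 kg × 10.7 m/s² × 94.01 m = 2.615e+04 J = 6.251 kcal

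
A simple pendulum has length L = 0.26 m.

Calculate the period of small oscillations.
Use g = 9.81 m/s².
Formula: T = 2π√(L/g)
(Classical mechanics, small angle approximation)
T = 2π√(L/g) = 2π√(0.26/9.81) = 1.023 s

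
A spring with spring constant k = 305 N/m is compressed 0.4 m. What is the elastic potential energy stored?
PE = ½kx² = ½×305×0.4² = 24.4 J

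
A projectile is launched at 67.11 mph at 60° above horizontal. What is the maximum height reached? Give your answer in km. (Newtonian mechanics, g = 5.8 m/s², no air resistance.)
H = v₀²sin²(θ)/(2g) (with unit conversion) = 0.05819 km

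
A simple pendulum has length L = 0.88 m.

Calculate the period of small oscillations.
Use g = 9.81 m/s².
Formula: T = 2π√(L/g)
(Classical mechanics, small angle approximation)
T = 2π√(L/g) = 2π√(0.88/9.81) = 1.882 s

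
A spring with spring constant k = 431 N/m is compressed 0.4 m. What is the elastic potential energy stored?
PE = ½kx² = ½×431×0.4² = 34.48 J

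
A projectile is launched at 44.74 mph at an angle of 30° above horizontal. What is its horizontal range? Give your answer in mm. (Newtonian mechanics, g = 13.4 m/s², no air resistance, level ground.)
R = v₀² sin(2θ) / g (with unit conversion) = 25850.0 mm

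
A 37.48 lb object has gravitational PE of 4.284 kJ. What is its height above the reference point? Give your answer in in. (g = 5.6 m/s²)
PE = mgh → h = PE/(mg) = 4284 J / (17 kg × 5.6 m/s²) = 45 m = 1772.0 in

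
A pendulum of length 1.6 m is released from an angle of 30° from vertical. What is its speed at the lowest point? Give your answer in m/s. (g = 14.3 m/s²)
h = L(1 − cosθ) = 1.6×(1 − cos30°) = 0.2144 m
v = √(2gh) = √(2×14.3×0.2144) = 2.476 m/s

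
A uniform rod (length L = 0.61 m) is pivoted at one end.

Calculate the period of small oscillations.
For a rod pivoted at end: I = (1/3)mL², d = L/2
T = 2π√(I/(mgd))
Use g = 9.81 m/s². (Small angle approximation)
I/m = (1/3)L² = 0.124 m²; d = L/2 = 0.305 m
T = 2π√(I/(mgd)) = 2π√(0.124/(9.81×0.305)) = 1.279 s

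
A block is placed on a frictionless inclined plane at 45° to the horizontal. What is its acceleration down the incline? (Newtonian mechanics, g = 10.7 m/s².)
a = g sin(θ) = 10.7 × sin(45°) = 10.7 × 0.7071 = 7.57 m/s²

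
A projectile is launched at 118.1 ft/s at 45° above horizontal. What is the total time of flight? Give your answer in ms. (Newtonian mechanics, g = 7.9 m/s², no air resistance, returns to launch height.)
T = 2v₀sin(θ)/g (with unit conversion) = 6444.0 ms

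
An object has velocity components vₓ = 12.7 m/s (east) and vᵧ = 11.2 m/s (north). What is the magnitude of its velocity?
|v| = √(vₓ² + vᵧ²) = √(12.7² + 11.2²) = √(286.73) = 16.93 m/s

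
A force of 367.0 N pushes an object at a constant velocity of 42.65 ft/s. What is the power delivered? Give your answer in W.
P = Fv = 367 N × 13 m/s = 4771 W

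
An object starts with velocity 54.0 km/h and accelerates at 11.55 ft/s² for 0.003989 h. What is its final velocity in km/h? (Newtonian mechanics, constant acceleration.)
v = v₀ + at (with unit conversion) = 236.0 km/h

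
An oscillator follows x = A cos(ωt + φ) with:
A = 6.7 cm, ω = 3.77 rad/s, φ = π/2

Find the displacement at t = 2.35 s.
x = A cos(ωt + φ) = 6.7×cos(3.77×2.35 + π/2) = -3.589 cm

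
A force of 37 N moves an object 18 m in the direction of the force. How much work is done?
W = Fd = 37×18 = 666.0 J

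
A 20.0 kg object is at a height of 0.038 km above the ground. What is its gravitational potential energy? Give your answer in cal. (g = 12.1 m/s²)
PE = mgh = 20 kg × 12.1 m/s² × 38 m = 9196 J = 2198.0 cal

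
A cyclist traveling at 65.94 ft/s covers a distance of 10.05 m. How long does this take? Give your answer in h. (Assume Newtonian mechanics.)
t = d/v (with unit conversion) = 0.0001389 h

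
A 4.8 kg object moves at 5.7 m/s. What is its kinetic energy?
KE = ½mv² = ½×4.8×5.7² = 77.976 J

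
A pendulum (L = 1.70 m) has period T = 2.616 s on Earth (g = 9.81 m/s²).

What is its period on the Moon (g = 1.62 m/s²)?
T = 2π√(L/g), so T_moon/T_earth = √(g_earth/g_moon)
T_moon = 2π√(1.7/1.62) = 6.436 s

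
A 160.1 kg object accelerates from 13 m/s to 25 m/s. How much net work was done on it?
W_net = ΔKE = ½m(v₂² − v₁²) = ½×160.1×(25² − 13²) = 36502.8 J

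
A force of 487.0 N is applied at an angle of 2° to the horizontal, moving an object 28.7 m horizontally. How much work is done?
W = Fd cosθ = 487.0×28.7×cos(2°) = 13968.0 J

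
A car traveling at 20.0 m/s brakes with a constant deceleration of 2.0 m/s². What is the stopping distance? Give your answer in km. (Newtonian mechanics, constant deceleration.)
d = v₀² / (2a) (with unit conversion) = 0.1 km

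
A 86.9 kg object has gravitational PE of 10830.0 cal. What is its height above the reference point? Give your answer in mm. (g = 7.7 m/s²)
PE = mgh → h = PE/(mg) = 4.531e+04 J / (86.9 kg × 7.7 m/s²) = 67.72 m = 67720.0 mm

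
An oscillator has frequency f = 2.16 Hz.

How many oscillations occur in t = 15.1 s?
n = f×t = 2.16×15.1 = 32.62 oscillations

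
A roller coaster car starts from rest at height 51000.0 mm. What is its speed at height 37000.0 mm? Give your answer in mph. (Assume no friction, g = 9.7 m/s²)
mgh₁ = ½mv₂² + mgh₂ → v₂ = √(2g(h₁−h₂)) = √(2×9.7×(51−37)) = 16.48 m/s = 36.87 mph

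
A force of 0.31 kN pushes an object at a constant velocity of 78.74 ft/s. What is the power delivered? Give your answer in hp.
P = Fv = 310 N × 24 m/s = 7440 W = 9.977 hp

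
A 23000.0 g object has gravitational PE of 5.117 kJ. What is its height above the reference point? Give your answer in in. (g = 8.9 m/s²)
PE = mgh → h = PE/(mg) = 5117 J / (23 kg × 8.9 m/s²) = 25 m = 984.2 in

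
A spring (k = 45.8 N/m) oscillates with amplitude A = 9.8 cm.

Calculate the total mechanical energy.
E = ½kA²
E = ½kA² = ½×45.8×(0.098)² = 0.2199 J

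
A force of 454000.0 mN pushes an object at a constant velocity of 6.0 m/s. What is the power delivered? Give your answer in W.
P = Fv = 454 N × 6 m/s = 2724 W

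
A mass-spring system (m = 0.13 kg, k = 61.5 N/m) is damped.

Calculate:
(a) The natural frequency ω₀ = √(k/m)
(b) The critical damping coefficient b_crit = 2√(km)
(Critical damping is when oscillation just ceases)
ω₀ = √(k/m) = √(61.5/0.13) = 21.75 rad/s
b_crit = 2√(km) = 2√(61.5×0.13) = 5.655 kg/s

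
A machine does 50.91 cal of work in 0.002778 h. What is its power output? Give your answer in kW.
P = W/t = 213 J / 10 s = 21.3 W = 0.0213 kW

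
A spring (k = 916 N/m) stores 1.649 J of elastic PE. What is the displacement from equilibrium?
PE = ½kx² → x = √(2PE/k) = √(2×1.649/916) = 0.06 m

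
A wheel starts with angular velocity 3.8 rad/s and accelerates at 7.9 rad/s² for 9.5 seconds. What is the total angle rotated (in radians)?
θ = ω₀t + ½αt² = 3.8×9.5 + ½×7.9×9.5² = 392.59 rad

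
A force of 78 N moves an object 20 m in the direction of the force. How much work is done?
W = Fd = 78×20 = 1560.0 J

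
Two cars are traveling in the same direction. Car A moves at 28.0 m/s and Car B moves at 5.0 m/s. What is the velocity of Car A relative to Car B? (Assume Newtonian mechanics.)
v_rel = v_A - v_B = 28.0 - 5.0 = 23.0 m/s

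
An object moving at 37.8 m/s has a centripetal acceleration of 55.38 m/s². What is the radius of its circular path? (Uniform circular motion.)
r = v²/a_c = 37.8²/55.38 = 25.8 m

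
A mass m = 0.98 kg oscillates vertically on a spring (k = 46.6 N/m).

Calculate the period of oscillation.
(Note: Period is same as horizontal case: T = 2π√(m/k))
T = 2π√(m/k) = 2π√(0.98/46.6) = 0.9112 s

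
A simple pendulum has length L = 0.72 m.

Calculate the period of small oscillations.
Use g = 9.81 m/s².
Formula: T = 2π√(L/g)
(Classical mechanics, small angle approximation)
T = 2π√(L/g) = 2π√(0.72/9.81) = 1.702 s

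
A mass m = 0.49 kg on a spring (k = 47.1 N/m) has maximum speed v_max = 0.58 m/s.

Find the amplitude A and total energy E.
½mv²_max = ½kA² → A = v_max√(m/k) = 0.58×√(0.49/47.1) = 0.05916 m = 5.916 cm
E = ½mv²_max = ½×0.49×0.58² = 0.08242 J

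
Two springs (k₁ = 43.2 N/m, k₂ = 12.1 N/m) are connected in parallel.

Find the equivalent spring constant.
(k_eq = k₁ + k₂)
k_eq = k₁ + k₂ = 43.2 + 12.1 = 55.3 N/m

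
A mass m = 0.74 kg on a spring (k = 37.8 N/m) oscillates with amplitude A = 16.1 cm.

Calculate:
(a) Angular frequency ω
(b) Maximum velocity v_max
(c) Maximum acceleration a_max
ω = √(k/m) = √(37.8/0.74) = 7.147 rad/s
v_max = ωA = 7.147×0.161 = 1.151 m/s
a_max = ω²A = 7.147²×0.161 = 8.224 m/s²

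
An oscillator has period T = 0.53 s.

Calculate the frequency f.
f = 1/T = 1/0.53 = 1.887 Hz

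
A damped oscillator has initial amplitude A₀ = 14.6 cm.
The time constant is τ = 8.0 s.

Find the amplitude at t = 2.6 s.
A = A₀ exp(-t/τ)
A = A₀ exp(−t/τ) = 14.6×exp(−2.6/8.0) = 10.55 cm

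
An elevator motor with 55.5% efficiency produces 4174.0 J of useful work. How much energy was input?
W_in = W_out/η = 4174.0/0.555 = 7520.7 J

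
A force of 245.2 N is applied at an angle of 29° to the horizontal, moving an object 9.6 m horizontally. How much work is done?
W = Fd cosθ = 245.2×9.6×cos(29°) = 2058.8 J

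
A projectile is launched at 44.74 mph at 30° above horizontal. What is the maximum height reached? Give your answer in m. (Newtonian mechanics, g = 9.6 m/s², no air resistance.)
H = v₀²sin²(θ)/(2g) (with unit conversion) = 5.209 m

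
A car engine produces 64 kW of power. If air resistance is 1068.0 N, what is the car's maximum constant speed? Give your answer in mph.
P = Fv → v = P/F = 64000 W / 1068 N = 59.93 m/s = 134.0 mph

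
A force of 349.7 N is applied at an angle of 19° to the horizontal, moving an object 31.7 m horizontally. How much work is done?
W = Fd cosθ = 349.7×31.7×cos(19°) = 10482.0 J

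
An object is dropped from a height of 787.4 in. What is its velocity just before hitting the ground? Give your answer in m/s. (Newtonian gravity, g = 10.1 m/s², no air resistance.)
v = √(2gh) (with unit conversion) = 20.1 m/s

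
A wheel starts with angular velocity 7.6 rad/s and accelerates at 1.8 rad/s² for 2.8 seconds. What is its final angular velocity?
ω = ω₀ + αt = 7.6 + 1.8 × 2.8 = 12.64 rad/s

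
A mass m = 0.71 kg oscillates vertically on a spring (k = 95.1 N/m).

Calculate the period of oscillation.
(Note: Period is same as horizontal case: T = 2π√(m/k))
T = 2π√(m/k) = 2π√(0.71/95.1) = 0.5429 s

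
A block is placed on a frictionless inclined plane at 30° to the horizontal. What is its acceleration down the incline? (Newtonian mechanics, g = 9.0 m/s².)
a = g sin(θ) = 9.0 × sin(30°) = 9.0 × 0.5 = 4.5 m/s²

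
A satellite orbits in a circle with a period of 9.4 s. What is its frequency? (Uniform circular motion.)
f = 1/T = 1/9.4 = 0.1064 Hz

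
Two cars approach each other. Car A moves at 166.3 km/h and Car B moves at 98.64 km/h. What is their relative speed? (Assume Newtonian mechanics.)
v_rel = v_A + v_B = 166.3 + 98.64 = 264.9 km/h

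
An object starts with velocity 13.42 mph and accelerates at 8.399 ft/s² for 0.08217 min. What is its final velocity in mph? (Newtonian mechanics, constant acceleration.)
v = v₀ + at (with unit conversion) = 41.65 mph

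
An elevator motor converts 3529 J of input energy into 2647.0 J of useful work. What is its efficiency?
η = W_out/W_in = 2647.0/3529 = 0.7501 = 75.01%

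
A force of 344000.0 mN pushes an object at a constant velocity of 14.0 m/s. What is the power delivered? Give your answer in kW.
P = Fv = 344 N × 14 m/s = 4816 W = 4.816 kW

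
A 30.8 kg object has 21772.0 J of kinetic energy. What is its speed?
KE = ½mv² → v = √(2KE/m) = √(2×21772.0/30.8) = 37.6 m/s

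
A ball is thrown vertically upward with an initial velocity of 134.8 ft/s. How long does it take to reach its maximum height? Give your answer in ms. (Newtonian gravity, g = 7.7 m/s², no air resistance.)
t_up = v₀/g (with unit conversion) = 5336.0 ms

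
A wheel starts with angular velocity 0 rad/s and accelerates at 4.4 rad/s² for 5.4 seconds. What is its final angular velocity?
ω = ω₀ + αt = 0 + 4.4 × 5.4 = 23.76 rad/s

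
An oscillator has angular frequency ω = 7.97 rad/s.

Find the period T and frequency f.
T = 2π/ω = 2π/7.97 = 0.7884 s; f = ω/2π = 1.268 Hz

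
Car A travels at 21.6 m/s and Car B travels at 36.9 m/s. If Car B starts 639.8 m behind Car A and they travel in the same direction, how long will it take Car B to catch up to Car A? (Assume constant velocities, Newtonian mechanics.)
Relative speed: v_rel = 36.9 - 21.6 = 15.3 m/s
Time to catch: t = d₀/v_rel = 639.8/15.3 = 41.82 s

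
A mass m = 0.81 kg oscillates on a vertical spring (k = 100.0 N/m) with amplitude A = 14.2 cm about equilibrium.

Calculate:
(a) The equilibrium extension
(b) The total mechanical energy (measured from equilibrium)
x_eq = mg/k = 0.81×9.81/100.0 = 0.07946 m = 7.946 cm
E = ½kA² = ½×100.0×(0.142)² = 1.008 J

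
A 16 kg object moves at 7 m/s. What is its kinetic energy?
KE = ½mv² = ½×16×7² = 392.0 J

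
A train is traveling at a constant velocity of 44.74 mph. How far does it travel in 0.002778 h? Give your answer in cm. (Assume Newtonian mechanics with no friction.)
d = vt (with unit conversion) = 20000.0 cm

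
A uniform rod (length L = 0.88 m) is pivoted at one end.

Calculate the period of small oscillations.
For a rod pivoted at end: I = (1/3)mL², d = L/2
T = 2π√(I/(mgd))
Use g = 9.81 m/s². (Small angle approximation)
I/m = (1/3)L² = 0.2581 m²; d = L/2 = 0.44 m
T = 2π√(I/(mgd)) = 2π√(0.2581/(9.81×0.44)) = 1.537 s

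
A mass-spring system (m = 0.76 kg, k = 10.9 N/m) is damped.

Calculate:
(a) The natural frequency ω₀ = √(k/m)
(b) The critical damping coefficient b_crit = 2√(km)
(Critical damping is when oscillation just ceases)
ω₀ = √(k/m) = √(10.9/0.76) = 3.787 rad/s
b_crit = 2√(km) = 2√(10.9×0.76) = 5.756 kg/s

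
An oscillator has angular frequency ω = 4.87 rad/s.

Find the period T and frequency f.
T = 2π/ω = 2π/4.87 = 1.29 s; f = ω/2π = 0.7751 Hz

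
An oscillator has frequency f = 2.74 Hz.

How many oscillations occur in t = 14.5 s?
n = f×t = 2.74×14.5 = 39.73 oscillations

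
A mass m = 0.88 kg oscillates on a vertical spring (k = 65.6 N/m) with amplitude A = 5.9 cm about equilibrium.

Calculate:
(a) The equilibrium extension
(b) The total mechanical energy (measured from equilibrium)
x_eq = mg/k = 0.88×9.81/65.6 = 0.1316 m = 13.16 cm
E = ½kA² = ½×65.6×(0.059)² = 0.1142 J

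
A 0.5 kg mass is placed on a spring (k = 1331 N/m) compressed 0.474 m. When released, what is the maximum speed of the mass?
½kx² = ½mv² → v = x√(k/m) = 0.474×√(1331/0.5) = 24.46 m/s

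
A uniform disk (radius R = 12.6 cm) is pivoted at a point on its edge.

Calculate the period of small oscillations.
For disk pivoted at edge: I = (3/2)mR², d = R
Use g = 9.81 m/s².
I/m = (3/2)R² = 0.02381 m²; d = R = 0.126 m
T = 2π√((3/2)R²/(gR)) = 2π√(3R/(2g)) = 0.8721 s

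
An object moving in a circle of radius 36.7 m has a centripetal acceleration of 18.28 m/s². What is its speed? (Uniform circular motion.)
v = √(a_c × r) = √(18.28 × 36.7) = 25.9 m/s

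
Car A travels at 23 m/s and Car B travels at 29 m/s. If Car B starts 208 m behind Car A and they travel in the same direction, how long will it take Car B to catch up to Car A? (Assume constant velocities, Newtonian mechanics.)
Relative speed: v_rel = 29 - 23 = 6 m/s
Time to catch: t = d₀/v_rel = 208/6 = 34.67 s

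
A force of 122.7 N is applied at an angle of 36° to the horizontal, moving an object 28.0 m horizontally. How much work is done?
W = Fd cosθ = 122.7×28.0×cos(36°) = 2779.5 J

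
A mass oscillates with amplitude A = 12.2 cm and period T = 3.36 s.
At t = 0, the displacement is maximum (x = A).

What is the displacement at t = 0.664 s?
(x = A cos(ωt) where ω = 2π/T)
ω = 2π/T = 2π/3.36 = 1.87 rad/s
x = A cos(ωt) = 12.2×cos(1.87×0.664) = 3.943 cm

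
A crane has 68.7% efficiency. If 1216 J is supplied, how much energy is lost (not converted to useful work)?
W_out = η × W_in = 0.687×1216 = 835.39 J
W_lost = W_in − W_out = 1216 − 835.39 = 380.61 J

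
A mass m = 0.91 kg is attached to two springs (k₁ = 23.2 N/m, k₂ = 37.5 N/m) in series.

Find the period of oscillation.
k_eq = k₁k₂/(k₁+k₂) = 14.33 N/m
T = 2π√(m/k_eq) = 2π√(0.91/14.33) = 1.583 s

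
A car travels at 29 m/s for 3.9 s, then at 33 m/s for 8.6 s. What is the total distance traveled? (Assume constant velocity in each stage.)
d₁ = v₁t₁ = 29 × 3.9 = 113.1 m
d₂ = v₂t₂ = 33 × 8.6 = 283.8 m
d_total = 113.1 + 283.8 = 396.9 m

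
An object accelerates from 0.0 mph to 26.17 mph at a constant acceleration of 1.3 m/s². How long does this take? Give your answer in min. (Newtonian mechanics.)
t = (v - v₀)/a (with unit conversion) = 0.15 min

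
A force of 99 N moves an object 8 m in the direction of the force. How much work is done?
W = Fd = 99×8 = 792.0 J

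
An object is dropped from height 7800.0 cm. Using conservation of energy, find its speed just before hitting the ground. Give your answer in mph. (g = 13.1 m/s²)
mgh = ½mv² → v = √(2gh) = √(2×13.1×78) = 45.21 m/s = 101.1 mph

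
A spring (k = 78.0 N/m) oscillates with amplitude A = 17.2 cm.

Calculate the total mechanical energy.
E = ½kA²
E = ½kA² = ½×78.0×(0.172)² = 1.154 J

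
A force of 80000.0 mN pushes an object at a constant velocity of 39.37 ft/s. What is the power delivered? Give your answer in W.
P = Fv = 80 N × 12 m/s = 960 W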